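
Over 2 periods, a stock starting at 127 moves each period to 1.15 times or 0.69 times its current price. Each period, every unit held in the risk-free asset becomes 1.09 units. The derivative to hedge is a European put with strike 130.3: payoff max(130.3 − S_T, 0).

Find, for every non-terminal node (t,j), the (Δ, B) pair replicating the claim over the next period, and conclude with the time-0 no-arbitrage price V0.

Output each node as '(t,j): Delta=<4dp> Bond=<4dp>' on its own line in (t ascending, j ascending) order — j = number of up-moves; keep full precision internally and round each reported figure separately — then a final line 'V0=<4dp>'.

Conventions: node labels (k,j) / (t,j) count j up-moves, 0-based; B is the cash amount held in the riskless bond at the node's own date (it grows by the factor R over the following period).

The replicating-portfolio and risk-neutral prices coincide; use p* = (1.09−0.69)/(1.15−0.69) = 0.8696 for the latter.
Payoffs at expiry: V(2,0)=69.8353, V(2,1)=29.5255, V(2,2)=0.0000
Node (1,0) S=87.6300: V=(p*·29.5255+(1−p*)·69.8353)/1.09=31.9113; Δ=(29.5255−69.8353)/(100.7745−60.4647)=-1.0000; B=V−Δ·S=119.5413
Node (1,1) S=146.0500: V=(p*·0.0000+(1−p*)·29.5255)/1.09=3.5332; Δ=(0.0000−29.5255)/(167.9575−100.7745)=-0.4395; B=V−Δ·S=67.7190
Node (0,0) S=127.0000: V=(p*·3.5332+(1−p*)·31.9113)/1.09=6.6373; Δ=(3.5332−31.9113)/(146.0500−87.6300)=-0.4858; B=V−Δ·S=68.3289
Check: Δ(0,0)·S0 + B(0,0) = 6.6373 = V0.

(0,0): Delta=-0.4858 Bond=68.3289
(1,0): Delta=-1.0000 Bond=119.5413
(1,1): Delta=-0.4395 Bond=67.7190
V0=6.6373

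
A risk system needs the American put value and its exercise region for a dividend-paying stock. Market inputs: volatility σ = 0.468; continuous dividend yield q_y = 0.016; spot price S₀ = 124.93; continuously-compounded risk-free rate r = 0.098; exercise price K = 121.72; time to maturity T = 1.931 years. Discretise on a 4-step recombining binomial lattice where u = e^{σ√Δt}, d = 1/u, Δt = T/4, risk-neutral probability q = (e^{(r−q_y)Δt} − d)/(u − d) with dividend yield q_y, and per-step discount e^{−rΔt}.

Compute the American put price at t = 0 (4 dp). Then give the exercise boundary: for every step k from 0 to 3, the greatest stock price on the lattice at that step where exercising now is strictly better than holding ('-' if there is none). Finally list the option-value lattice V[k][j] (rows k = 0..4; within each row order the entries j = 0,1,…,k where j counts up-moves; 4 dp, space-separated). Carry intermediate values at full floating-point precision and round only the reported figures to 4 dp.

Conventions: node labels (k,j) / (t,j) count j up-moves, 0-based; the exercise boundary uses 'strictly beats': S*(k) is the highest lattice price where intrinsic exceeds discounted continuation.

price = 20.9639
boundary = - - 65.1973 90.2502
tree:
20.9639
35.1569 7.7285
56.5227 15.5953 0.0000
74.6210 31.4698 0.0000 0.0000
87.6954 56.5227 0.0000 0.0000 0.0000

params: Δt=0.48275 u=1.38426 d=0.72241 q=0.48043 e^(-rΔt)=0.95379
t_4 payoffs: 87.6954 56.5227 0.0000 0.0000 0.0000
t_3: node(3,0) S=47.0990 payoff=74.6210 vs cont=69.3590 → 74.6210 [stop]  node(3,1) S=90.2502 payoff=31.4698 vs cont=28.0107 → 31.4698 [stop]  node(3,2) S=172.9359 payoff=0.0000 vs cont=0.0000 → 0.0000 [wait]  node(3,3) S=331.3767 payoff=0.0000 vs cont=0.0000 → 0.0000 [wait]  ⇒ S*(3)=90.2502
t_2: node(2,0) S=65.1973 payoff=56.5227 vs cont=51.3999 → 56.5227 [stop]  node(2,1) S=124.9300 payoff=0.0000 vs cont=15.5953 → 15.5953 [wait]  node(2,2) S=239.3886 payoff=0.0000 vs cont=0.0000 → 0.0000 [wait]  ⇒ S*(2)=65.1973
t_1: node(1,0) S=90.2502 payoff=31.4698 vs cont=35.1569 → 35.1569 [wait]  node(1,1) S=172.9359 payoff=0.0000 vs cont=7.7285 → 7.7285 [wait]  ⇒ S*(1)=-
t_0: node(0,0) S=124.9300 payoff=0.0000 vs cont=20.9639 → 20.9639 [wait]  ⇒ S*(0)=-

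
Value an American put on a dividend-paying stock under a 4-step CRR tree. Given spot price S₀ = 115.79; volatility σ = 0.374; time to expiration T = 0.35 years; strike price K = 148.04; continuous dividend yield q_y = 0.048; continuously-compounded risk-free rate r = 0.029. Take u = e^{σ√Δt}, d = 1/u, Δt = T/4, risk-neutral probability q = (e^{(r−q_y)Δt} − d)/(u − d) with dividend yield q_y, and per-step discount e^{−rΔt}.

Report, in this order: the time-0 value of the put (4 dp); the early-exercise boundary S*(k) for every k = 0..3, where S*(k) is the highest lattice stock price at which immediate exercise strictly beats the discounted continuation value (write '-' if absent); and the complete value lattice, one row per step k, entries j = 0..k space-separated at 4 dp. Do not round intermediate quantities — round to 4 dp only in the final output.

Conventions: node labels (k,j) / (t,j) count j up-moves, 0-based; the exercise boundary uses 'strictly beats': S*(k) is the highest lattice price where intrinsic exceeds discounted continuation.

price = 34.1769
boundary = - - - 83.0868
tree:
34.1769
44.5597 22.4120
55.2748 32.4692 10.9577
64.9532 44.4361 18.8715 1.9080
73.6549 55.2335 32.2500 3.5747 0.0000

Δt=0.08750  u=1.11698  d=0.89527  q=0.46488  discount=0.99747
step 4 (expiry): payoffs max(K−S,0) = 73.6549 55.2335 32.2500 3.5747 0.0000
step 3: (k=3,j=0): S=83.0868, K−S=64.9532, hold=64.9262 ⇒ V=64.9532 exercise | (k=3,j=1): S=103.6632, K−S=44.3768, hold=44.4361 ⇒ V=44.4361 continue | (k=3,j=2): S=129.3354, K−S=18.7046, hold=18.8715 ⇒ V=18.8715 continue | (k=3,j=3): S=161.3652, K−S=0.0000, hold=1.9080 ⇒ V=1.9080 continue  boundary S*=83.0868
step 2: (k=2,j=0): S=92.8065, K−S=55.2335, hold=55.2748 ⇒ V=55.2748 continue | (k=2,j=1): S=115.7900, K−S=32.2500, hold=32.4692 ⇒ V=32.4692 continue | (k=2,j=2): S=144.4653, K−S=3.5747, hold=10.9577 ⇒ V=10.9577 continue  boundary S*=-
step 1: (k=1,j=0): S=103.6632, K−S=44.3768, hold=44.5597 ⇒ V=44.5597 continue | (k=1,j=1): S=129.3354, K−S=18.7046, hold=22.4120 ⇒ V=22.4120 continue  boundary S*=-
step 0: (k=0,j=0): S=115.7900, K−S=32.2500, hold=34.1769 ⇒ V=34.1769 continue  boundary S*=-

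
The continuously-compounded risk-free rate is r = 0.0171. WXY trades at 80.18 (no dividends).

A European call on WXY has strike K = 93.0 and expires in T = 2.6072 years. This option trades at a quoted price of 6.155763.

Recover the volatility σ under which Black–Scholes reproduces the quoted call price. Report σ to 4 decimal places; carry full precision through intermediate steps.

sigma = 0.1831

At σ = 0.1831 the Black–Scholes value reproduces the quote:
σ√T = 0.1831·√2.6072 = 0.295648
d₁ = (ln(S/K) + (r+σ²/2)T) / (σ√T) = (ln(80.18/93.0) + (0.0171+0.1831²/2)·2.6072) / 0.295648 = (-0.148325 + 0.088287) / 0.295648 = -0.203073
d₂ = d₁ − σ√T = -0.203073 − 0.295648 = -0.498722
e^{−rT} = 0.956396
N(d₁) = 0.419539,  N(d₂) = 0.308988
V = S·N(d₁) − K·e^{−rT}·N(d₂) = 33.638628 − 27.482865 = 6.155763 (matching the quote); vega is positive throughout, so no other σ reproduces this price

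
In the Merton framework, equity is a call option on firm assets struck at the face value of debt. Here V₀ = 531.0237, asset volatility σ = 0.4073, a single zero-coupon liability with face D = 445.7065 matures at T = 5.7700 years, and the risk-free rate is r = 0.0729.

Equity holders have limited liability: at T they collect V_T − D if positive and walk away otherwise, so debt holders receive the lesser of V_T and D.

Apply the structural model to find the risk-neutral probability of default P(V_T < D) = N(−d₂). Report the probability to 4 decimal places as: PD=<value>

Apply the equity-as-call identities (strike 445.7065, horizon 5.7700 years):
d₁ = [ln(V₀/D) + (r + σ²/2)T] / (σ√T)
   = [ln(531.0237/445.7065) + (0.0729 + 0.5·0.4073²)·5.7700] / (0.4073·√5.7700)
   = [0.175146 + 0.899235] / 0.978368 = 1.098136
d₂ = d₁ − σ√T = 1.098136 − 0.978368 = 0.119768
risk-neutral PD = N(−d₂) = N(-0.119768) = 0.452334

PD=0.4523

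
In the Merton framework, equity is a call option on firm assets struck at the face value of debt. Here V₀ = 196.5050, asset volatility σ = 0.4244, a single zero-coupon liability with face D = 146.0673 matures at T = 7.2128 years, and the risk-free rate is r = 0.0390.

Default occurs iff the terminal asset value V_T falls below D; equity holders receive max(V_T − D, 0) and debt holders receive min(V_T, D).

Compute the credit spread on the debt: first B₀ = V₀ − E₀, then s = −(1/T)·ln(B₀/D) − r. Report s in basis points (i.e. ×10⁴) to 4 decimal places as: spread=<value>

spread=444.3048

Apply the equity-as-call identities (strike 146.0673, horizon 7.2128 years):
d₁ = [ln(V₀/D) + (r + σ²/2)T] / (σ√T)
   = [ln(196.5050/146.0673) + (0.0390 + 0.5·0.4244²)·7.2128] / (0.4244·√7.2128)
   = [0.296620 + 0.930867] / 1.139797 = 1.076936
d₂ = d₁ − σ√T = 1.076936 − 1.139797 = -0.062861
N(d₁) = 0.859246,  N(d₂) = 0.474939,  e^(−rT) = 0.754802
E₀ = V₀·N(d₁) − D·e^(−rT)·N(d₂)
   = 196.5050·0.859246 − 146.0673·0.754802·0.474939 = 116.483119
B₀ = V₀ − E₀ = 196.5050 − 116.483119 = 80.021881
spread = −(1/T)·ln(B₀/D) − r = −(1/7.2128)·ln(80.021881/146.0673) − 0.0390 = 0.04443048
in basis points: 0.04443048 × 10⁴ = 444.3048 bp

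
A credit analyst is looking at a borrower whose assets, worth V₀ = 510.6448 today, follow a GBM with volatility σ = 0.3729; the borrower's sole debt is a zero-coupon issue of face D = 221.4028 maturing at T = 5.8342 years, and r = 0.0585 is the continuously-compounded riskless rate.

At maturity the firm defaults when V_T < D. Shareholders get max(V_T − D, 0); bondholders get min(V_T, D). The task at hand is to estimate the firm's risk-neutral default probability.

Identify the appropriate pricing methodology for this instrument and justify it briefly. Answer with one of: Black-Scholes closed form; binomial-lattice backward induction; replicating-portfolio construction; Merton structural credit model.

Key observation: the question is about default risk generated by asset-value dynamics against a debt face of 221.4028 — the structural framework prices exactly that.

framework: Merton structural credit model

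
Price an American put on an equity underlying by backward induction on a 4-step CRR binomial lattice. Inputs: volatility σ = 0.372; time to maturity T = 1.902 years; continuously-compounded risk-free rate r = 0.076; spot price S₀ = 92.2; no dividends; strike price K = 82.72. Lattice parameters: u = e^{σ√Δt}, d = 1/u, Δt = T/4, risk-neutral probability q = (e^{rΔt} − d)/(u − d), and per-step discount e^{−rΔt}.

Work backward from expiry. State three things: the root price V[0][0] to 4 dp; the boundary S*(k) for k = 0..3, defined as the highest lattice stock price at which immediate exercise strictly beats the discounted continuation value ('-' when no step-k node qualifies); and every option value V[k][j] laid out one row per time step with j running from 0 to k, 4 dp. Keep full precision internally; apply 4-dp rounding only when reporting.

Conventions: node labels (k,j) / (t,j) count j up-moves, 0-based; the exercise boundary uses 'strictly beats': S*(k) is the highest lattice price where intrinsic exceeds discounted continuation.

Δt=0.47550, u=1.29242, d=0.77374, q=0.50717, disc=e^(-rΔt)=0.96451
k=4 terminal: V=max(K-S,0) → 49.6744 27.5222 0.0000 0.0000 0.0000
k=3: j=0 S=42.7088 intr=40.0112 cont=37.0752 V=40.0112[EX]; j=1 S=71.3389 intr=11.3811 cont=13.0824 V=13.0824[hold]; j=2 S=119.1613 intr=0.0000 cont=0.0000 V=0.0000[hold]; j=3 S=199.0418 intr=0.0000 cont=0.0000 V=0.0000[hold]  S*(3)=42.7088
k=2: j=0 S=55.1978 intr=27.5222 cont=25.4184 V=27.5222[EX]; j=1 S=92.2000 intr=0.0000 cont=6.2186 V=6.2186[hold]; j=2 S=154.0068 intr=0.0000 cont=0.0000 V=0.0000[hold]  S*(2)=55.1978
k=1: j=0 S=71.3389 intr=11.3811 cont=16.1244 V=16.1244[hold]; j=1 S=119.1613 intr=0.0000 cont=2.9560 V=2.9560[hold]  S*(1)=-
k=0: j=0 S=92.2000 intr=0.0000 cont=9.1105 V=9.1105[hold]  S*(0)=-

price = 9.1105
boundary = - - 55.1978 42.7088
tree:
9.1105
16.1244 2.9560
27.5222 6.2186 0.0000
40.0112 13.0824 0.0000 0.0000
49.6744 27.5222 0.0000 0.0000 0.0000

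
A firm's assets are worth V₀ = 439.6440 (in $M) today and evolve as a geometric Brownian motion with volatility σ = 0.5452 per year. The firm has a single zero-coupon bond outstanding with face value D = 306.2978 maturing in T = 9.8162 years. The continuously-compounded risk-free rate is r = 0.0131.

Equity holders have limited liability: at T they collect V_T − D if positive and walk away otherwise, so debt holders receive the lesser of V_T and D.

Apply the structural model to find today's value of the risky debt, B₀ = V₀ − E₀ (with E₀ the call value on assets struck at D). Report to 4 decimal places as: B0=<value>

B0=132.6493

Equity is a call on the firm's assets struck at D = 306.2978:
d₁ = [ln(V₀/D) + (r + σ²/2)T] / (σ√T)
   = [ln(439.6440/306.2978) + (0.0131 + 0.5·0.5452²)·9.8162] / (0.5452·√9.8162)
   = [0.361407 + 1.587491] / 1.708156 = 1.140937
d₂ = d₁ − σ√T = 1.140937 − 1.708156 = -0.567219
N(d₁) = 0.873052,  N(d₂) = 0.285283,  e^(−rT) = 0.879332
E₀ = V₀·N(d₁) − D·e^(−rT)·N(d₂)
   = 439.6440·0.873052 − 306.2978·0.879332·0.285283 = 306.994690
B₀ = V₀ − E₀ = 439.6440 − 306.994690 = 132.649310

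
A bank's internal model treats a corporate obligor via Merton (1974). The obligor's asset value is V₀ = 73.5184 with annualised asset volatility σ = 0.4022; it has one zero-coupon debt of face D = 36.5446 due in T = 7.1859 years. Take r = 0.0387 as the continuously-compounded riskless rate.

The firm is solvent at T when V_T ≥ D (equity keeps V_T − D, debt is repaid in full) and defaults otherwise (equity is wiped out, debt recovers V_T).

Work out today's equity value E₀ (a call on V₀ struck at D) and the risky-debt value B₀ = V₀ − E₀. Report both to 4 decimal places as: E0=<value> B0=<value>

With assets at 73.5184 and a single debt payment of 36.5446 at 7.1859 years:
d₁ = [ln(V₀/D) + (r + σ²/2)T] / (σ√T)
   = [ln(73.5184/36.5446) + (0.0387 + 0.5·0.4022²)·7.1859] / (0.4022·√7.1859)
   = [0.699002 + 0.859307] / 1.078159 = 1.445344
d₂ = d₁ − σ√T = 1.445344 − 1.078159 = 0.367185
N(d₁) = 0.925819,  N(d₂) = 0.643259,  e^(−rT) = 0.757225
E₀ = V₀·N(d₁) − D·e^(−rT)·N(d₂)
   = 73.5184·0.925819 − 36.5446·0.757225·0.643259 = 50.264156
B₀ = V₀ − E₀ = 73.5184 − 50.264156 = 23.254244

E0=50.2642 B0=23.2542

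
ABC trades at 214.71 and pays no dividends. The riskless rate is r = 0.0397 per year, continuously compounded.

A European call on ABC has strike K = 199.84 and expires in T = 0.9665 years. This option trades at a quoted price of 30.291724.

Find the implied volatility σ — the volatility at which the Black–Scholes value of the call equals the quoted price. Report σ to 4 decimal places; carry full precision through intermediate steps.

At σ = 0.2107 the Black–Scholes value reproduces the quote:
σ√T = 0.2107·√0.9665 = 0.207141
d₁ = (ln(S/K) + (r+σ²/2)T) / (σ√T) = (ln(214.71/199.84) + (0.0397+0.2107²/2)·0.9665) / 0.207141 = (0.071771 + 0.059824) / 0.207141 = 0.635292
d₂ = d₁ − σ√T = 0.635292 − 0.207141 = 0.428152
e^{−rT} = 0.962357
N(d₁) = 0.737381,  N(d₂) = 0.665730
V = S·N(d₁) − K·e^{−rT}·N(d₂) = 158.323104 − 128.031380 = 30.291724 (the quoted price), and the Black–Scholes price is strictly increasing in σ, so σ is unique

sigma = 0.2107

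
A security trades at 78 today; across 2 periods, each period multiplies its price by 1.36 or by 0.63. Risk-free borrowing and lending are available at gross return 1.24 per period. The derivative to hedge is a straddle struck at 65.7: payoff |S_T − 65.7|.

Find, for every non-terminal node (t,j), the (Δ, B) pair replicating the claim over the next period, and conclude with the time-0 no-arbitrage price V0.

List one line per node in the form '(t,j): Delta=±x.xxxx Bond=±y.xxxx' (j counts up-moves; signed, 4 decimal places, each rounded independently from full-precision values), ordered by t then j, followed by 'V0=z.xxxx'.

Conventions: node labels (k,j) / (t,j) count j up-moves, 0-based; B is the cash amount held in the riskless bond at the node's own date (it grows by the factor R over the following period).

Risk-neutral probability p* = (R−d)/(u−d) = (1.24−0.63)/(1.36−0.63) = 0.8356.
Terminal payoffs: V(2,0)=34.7418, V(2,1)=1.1304, V(2,2)=78.5688
  t=1,j=0: stock 49.1400 → up 66.8304 (V=1.1304), down 30.9582 (V=34.7418). Price 5.3674; hedge Δ=-0.9370, bond B=51.4104.
  t=1,j=1: stock 106.0800 → up 144.2688 (V=78.5688), down 66.8304 (V=1.1304). Price 53.0961; hedge Δ=1.0000, bond B=-52.9839.
  t=0,j=0: stock 78.0000 → up 106.0800 (V=53.0961), down 49.1400 (V=5.3674). Price 36.4922; hedge Δ=0.8382, bond B=-28.8897.
Sanity check at the root: Δ(0,0)·S0 + B(0,0) reproduces V0 = 36.4922.

(0,0): Delta=0.8382 Bond=-28.8897
(1,0): Delta=-0.9370 Bond=51.4104
(1,1): Delta=1.0000 Bond=-52.9839
V0=36.4922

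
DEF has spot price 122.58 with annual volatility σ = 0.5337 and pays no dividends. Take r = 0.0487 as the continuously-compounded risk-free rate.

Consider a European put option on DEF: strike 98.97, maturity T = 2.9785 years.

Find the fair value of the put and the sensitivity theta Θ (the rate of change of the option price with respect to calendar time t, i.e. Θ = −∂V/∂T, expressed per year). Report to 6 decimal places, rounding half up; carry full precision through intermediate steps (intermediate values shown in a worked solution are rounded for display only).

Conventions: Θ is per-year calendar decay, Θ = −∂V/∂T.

σ√T = 0.5337·√2.9785 = 0.921077
d₁ = (ln(S/K) + (r+σ²/2)T) / (σ√T) = (ln(122.58/98.97) + (0.0487+0.5337²/2)·2.9785) / 0.921077 = (0.213947 + 0.569245) / 0.921077 = 0.850300
d₂ = d₁ − σ√T = 0.850300 − 0.921077 = -0.070777
e^{−rT} = 0.864976
N(−d₁) = 0.197579,  N(−d₂) = 0.528213
Put price V = K·e^{−rT}·N(−d₂) − S·N(−d₁) = 45.218547 − 24.219264 = 20.999283
φ(d₁) = (1/√(2π))·e^{−d₁²/2} = 0.277914
Θ = −S·φ(d₁)·σ/(2√T) + r·K·e^{−rT}·N(−d₂) = −5.267427 + 2.202143 = -3.065284

price = 20.999283
Θ = -3.065284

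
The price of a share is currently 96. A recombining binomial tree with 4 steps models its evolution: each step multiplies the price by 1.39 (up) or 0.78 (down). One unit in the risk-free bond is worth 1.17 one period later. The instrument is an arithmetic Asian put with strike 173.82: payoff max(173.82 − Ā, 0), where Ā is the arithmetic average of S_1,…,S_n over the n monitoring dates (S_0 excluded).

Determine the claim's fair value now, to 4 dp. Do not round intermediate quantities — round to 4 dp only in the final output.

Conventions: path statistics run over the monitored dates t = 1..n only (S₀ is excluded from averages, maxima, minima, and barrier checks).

Set p* = 0.6393 (from d < R < u); the path-dependent value is the discounted p*-expectation over all price paths.
Enumerate all 2^4 = 16 price paths (U = up ×1.39, D = down ×0.78); each path with k up-moves has probability p*^k·(1−p*)^(4−k).
DDDD: Ā=53.5945, payoff=120.2255, prob=0.016919
UDDD: Ā=95.5081, payoff=78.3119, prob=0.029993
DUDD: Ā=80.8681, payoff=92.9519, prob=0.029993
UUDD: Ā=144.1111, payoff=29.7089, prob=0.053169
DDUD: Ā=69.4489, payoff=104.3711, prob=0.029993
UDUD: Ā=123.7615, payoff=50.0585, prob=0.053169
DUUD: Ā=109.1215, payoff=64.6985, prob=0.053169
UUUD: Ā=194.4600, payoff=0.0000, prob=0.094253
DDDU: Ā=60.5419, payoff=113.2781, prob=0.029993
UDDU: Ā=107.8888, payoff=65.9312, prob=0.053169
DUDU: Ā=93.2488, payoff=80.5712, prob=0.053169
UUDU: Ā=166.1741, payoff=7.6459, prob=0.094253
DDUU: Ā=81.8296, payoff=91.9904, prob=0.053169
UDUU: Ā=145.8245, payoff=27.9955, prob=0.094253
DUUU: Ā=131.1845, payoff=42.6355, prob=0.094253
UUUU: Ā=233.7775, payoff=0.0000, prob=0.167086
Price = Σ prob·payoff / R^4 = 41.437827 / 1.873887 = 22.1133

price = 22.1133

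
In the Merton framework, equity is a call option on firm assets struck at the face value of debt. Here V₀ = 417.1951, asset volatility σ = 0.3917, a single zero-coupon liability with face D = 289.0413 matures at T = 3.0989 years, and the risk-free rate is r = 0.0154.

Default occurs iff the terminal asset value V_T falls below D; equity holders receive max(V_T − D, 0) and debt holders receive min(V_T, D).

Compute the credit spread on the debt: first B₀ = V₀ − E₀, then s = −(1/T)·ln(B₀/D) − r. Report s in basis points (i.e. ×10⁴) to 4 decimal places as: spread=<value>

spread=480.2825

Apply the equity-as-call identities (strike 289.0413, horizon 3.0989 years):
d₁ = [ln(V₀/D) + (r + σ²/2)T] / (σ√T)
   = [ln(417.1951/289.0413) + (0.0154 + 0.5·0.3917²)·3.0989] / (0.3917·√3.0989)
   = [0.366984 + 0.285453] / 0.689537 = 0.946197
d₂ = d₁ − σ√T = 0.946197 − 0.689537 = 0.256661
N(d₁) = 0.827976,  N(d₂) = 0.601280,  e^(−rT) = 0.953398
E₀ = V₀·N(d₁) − D·e^(−rT)·N(d₂)
   = 417.1951·0.827976 − 289.0413·0.953398·0.601280 = 179.732109
B₀ = V₀ − E₀ = 417.1951 − 179.732109 = 237.462991
spread = −(1/T)·ln(B₀/D) − r = −(1/3.0989)·ln(237.462991/289.0413) − 0.0154 = 0.04802825
in basis points: 0.04802825 × 10⁴ = 480.2825 bp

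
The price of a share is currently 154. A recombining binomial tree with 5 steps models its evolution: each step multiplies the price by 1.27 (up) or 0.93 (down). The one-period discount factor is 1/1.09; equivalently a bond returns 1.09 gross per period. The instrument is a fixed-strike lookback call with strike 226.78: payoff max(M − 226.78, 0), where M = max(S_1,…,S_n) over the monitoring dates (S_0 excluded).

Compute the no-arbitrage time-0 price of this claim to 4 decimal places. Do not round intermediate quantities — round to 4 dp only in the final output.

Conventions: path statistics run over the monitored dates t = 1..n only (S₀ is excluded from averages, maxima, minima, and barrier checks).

price = 28.3673

Risk-neutral up-probability p* = (R−d)/(u−d) = (1.09−0.93)/(1.27−0.93) = 0.4706; the claim prices as the p*-weighted sum of path payoffs discounted by R^5.
Enumerate all 2^5 = 32 price paths (U = up ×1.27, D = down ×0.93); each path with k up-moves has probability p*^k·(1−p*)^(5−k).
DDDDD: M=143.2200, payoff=0.0000, prob=0.041588
UDDDD: M=195.5800, payoff=0.0000, prob=0.036967
DUDDD: M=181.8894, payoff=0.0000, prob=0.036967
UUDDD: M=248.3866, payoff=21.6066, prob=0.032860
DDUDD: M=169.1571, payoff=0.0000, prob=0.036967
UDUDD: M=230.9995, payoff=4.2195, prob=0.032860
DUUDD: M=230.9995, payoff=4.2195, prob=0.032860
UUUDD: M=315.4510, payoff=88.6710, prob=0.029209
DDDUD: M=157.3161, payoff=0.0000, prob=0.036967
UDDUD: M=214.8296, payoff=0.0000, prob=0.032860
DUDUD: M=214.8296, payoff=0.0000, prob=0.032860
UUDUD: M=293.3694, payoff=66.5894, prob=0.029209
DDUUD: M=214.8296, payoff=0.0000, prob=0.032860
UDUUD: M=293.3694, payoff=66.5894, prob=0.029209
DUUUD: M=293.3694, payoff=66.5894, prob=0.029209
UUUUD: M=400.6227, payoff=173.8427, prob=0.025963
DDDDU: M=146.3040, payoff=0.0000, prob=0.036967
UDDDU: M=199.7915, payoff=0.0000, prob=0.032860
DUDDU: M=199.7915, payoff=0.0000, prob=0.032860
UUDDU: M=272.8336, payoff=46.0536, prob=0.029209
DDUDU: M=199.7915, payoff=0.0000, prob=0.032860
UDUDU: M=272.8336, payoff=46.0536, prob=0.029209
DUUDU: M=272.8336, payoff=46.0536, prob=0.029209
UUUDU: M=372.5792, payoff=145.7992, prob=0.025963
DDDUU: M=199.7915, payoff=0.0000, prob=0.032860
UDDUU: M=272.8336, payoff=46.0536, prob=0.029209
DUDUU: M=272.8336, payoff=46.0536, prob=0.029209
UUDUU: M=372.5792, payoff=145.7992, prob=0.025963
DDUUU: M=272.8336, payoff=46.0536, prob=0.029209
UDUUU: M=372.5792, payoff=145.7992, prob=0.025963
DUUUU: M=372.5792, payoff=145.7992, prob=0.025963
UUUUU: M=508.7909, payoff=282.0109, prob=0.023078
Price = Σ prob·payoff / R^5 = 43.646644 / 1.538624 = 28.3673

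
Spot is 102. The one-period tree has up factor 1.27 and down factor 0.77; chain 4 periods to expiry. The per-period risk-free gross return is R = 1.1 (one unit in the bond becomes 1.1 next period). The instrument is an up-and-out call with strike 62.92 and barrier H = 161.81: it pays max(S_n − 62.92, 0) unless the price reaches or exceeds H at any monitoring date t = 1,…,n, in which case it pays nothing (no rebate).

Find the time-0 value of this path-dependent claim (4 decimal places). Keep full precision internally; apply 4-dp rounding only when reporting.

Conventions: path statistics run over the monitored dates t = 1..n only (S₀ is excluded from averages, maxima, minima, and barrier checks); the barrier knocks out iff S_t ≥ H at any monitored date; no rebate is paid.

price = 19.0341

With p* = (R−d)/(u−d) = 0.6600, sum probability × payoff across the paths and divide by R^4.
Enumerate all 2^4 = 16 price paths (U = up ×1.27, D = down ×0.77); each path with k up-moves has probability p*^k·(1−p*)^(4−k).
DDDD: M=78.5400, payoff=0.0000, prob=0.013363
UDDD: M=129.5400, payoff=0.0000, prob=0.025941
DUDD: M=99.7458, payoff=0.0000, prob=0.025941
UUDD: M=164.5158, payoff=0.0000, prob=0.050355
DDUD: M=78.5400, payoff=0.0000, prob=0.025941
UDUD: M=129.5400, payoff=34.6214, prob=0.050355
DUUD: M=126.6772, payoff=34.6214, prob=0.050355
UUUD: M=208.9351, payoff=0.0000, prob=0.097749
DDDU: M=78.5400, payoff=0.0000, prob=0.025941
UDDU: M=129.5400, payoff=34.6214, prob=0.050355
DUDU: M=99.7458, payoff=34.6214, prob=0.050355
UUDU: M=164.5158, payoff=0.0000, prob=0.097749
DDUU: M=97.5414, payoff=34.6214, prob=0.050355
UDUU: M=160.8800, payoff=97.9600, prob=0.097749
DUUU: M=160.8800, payoff=97.9600, prob=0.097749
UUUU: M=265.3475, payoff=0.0000, prob=0.189747
Price = Σ prob·payoff / R^4 = 27.867783 / 1.464100 = 19.0341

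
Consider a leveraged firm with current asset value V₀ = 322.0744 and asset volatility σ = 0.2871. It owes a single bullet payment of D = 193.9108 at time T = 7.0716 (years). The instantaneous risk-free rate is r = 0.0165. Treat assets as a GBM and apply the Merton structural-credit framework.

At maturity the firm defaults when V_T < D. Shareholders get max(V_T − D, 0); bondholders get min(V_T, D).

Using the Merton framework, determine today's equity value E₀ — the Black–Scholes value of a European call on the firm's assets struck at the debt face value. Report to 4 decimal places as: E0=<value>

E0=169.6131

Apply the equity-as-call identities (strike 193.9108, horizon 7.0716 years):
d₁ = [ln(V₀/D) + (r + σ²/2)T] / (σ√T)
   = [ln(322.0744/193.9108) + (0.0165 + 0.5·0.2871²)·7.0716] / (0.2871·√7.0716)
   = [0.507384 + 0.408125] / 0.763470 = 1.199142
d₂ = d₁ − σ√T = 1.199142 − 0.763470 = 0.435672
N(d₁) = 0.884764,  N(d₂) = 0.668463,  e^(−rT) = 0.889869
E₀ = V₀·N(d₁) − D·e^(−rT)·N(d₂)
   = 322.0744·0.884764 − 193.9108·0.889869·0.668463 = 169.613056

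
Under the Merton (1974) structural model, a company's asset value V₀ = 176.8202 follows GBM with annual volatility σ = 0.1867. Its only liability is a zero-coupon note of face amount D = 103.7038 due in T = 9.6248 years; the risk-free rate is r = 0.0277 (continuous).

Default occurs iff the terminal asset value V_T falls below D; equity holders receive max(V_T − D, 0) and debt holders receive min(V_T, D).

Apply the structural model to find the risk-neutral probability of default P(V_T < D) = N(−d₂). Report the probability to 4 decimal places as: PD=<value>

PD=0.1374

Equity is a call on the firm's assets struck at D = 103.7038:
d₁ = [ln(V₀/D) + (r + σ²/2)T] / (σ√T)
   = [ln(176.8202/103.7038) + (0.0277 + 0.5·0.1867²)·9.6248] / (0.1867·√9.6248)
   = [0.533595 + 0.434352] / 0.579215 = 1.671134
d₂ = d₁ − σ√T = 1.671134 − 0.579215 = 1.091919
risk-neutral PD = N(−d₂) = N(-1.091919) = 0.137434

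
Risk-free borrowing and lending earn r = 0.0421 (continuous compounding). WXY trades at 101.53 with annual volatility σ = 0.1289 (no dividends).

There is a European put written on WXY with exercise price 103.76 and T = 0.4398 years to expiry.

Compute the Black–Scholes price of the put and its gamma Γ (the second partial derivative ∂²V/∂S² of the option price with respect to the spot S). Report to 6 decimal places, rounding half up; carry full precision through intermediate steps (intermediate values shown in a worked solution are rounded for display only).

σ√T = 0.1289·√0.4398 = 0.085483
d₁ = (ln(S/K) + (r+σ²/2)T) / (σ√T) = (ln(101.53/103.76) + (0.0421+0.1289²/2)·0.4398) / 0.085483 = (-0.021726 + 0.022169) / 0.085483 = 0.005183
d₂ = d₁ − σ√T = 0.005183 − 0.085483 = -0.080300
e^{−rT} = 0.981655
N(−d₁) = 0.497932,  N(−d₂) = 0.532001
Put price V = K·e^{−rT}·N(−d₂) − S·N(−d₁) = 54.187739 − 50.555072 = 3.632667
φ(d₁) = (1/√(2π))·e^{−d₁²/2} = 0.398937
Γ = φ(d₁) / (S·σ·√T) = 0.045965

price = 3.632667
Γ = 0.045965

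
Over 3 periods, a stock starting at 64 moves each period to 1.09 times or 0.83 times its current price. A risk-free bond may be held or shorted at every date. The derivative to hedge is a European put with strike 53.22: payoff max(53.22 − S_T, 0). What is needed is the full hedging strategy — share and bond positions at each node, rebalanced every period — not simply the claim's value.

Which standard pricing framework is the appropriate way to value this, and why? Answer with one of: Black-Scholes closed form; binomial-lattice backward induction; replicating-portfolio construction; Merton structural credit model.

Key observation: since the answer must list Δ and B at each node of the 1.09/0.83 lattice on 64, the replicating-portfolio method — solving the two-state system at every node — is the one that applies.

framework: replicating-portfolio construction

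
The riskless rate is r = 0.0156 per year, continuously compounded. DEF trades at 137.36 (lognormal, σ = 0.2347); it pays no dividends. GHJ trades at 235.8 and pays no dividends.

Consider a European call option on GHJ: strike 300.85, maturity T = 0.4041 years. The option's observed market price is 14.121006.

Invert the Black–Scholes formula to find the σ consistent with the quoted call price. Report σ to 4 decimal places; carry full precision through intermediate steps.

sigma = 0.5593

At σ = 0.5593 the Black–Scholes value reproduces the quote:
σ√T = 0.5593·√0.4041 = 0.355541
d₁ = (ln(S/K) + (r+σ²/2)T) / (σ√T) = (ln(235.8/300.85) + (0.0156+0.5593²/2)·0.4041) / 0.355541 = (-0.243628 + 0.069509) / 0.355541 = -0.489731
d₂ = d₁ − σ√T = -0.489731 − 0.355541 = -0.845272
e^{−rT} = 0.993716
N(d₁) = 0.312162,  N(d₂) = 0.198980
V = S·N(d₁) − K·e^{−rT}·N(d₂) = 73.607828 − 59.486822 = 14.121006 (equal to the quote); since ∂V/∂σ > 0 for all σ, the implied volatility is unique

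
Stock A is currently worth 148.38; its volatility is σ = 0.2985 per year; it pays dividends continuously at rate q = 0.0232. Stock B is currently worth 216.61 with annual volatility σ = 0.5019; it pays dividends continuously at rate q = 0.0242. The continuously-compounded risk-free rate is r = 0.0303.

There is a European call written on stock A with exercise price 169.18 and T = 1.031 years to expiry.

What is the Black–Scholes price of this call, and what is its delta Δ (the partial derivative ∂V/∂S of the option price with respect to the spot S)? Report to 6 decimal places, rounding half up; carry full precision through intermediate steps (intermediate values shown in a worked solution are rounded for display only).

σ√T = 0.2985·√1.031 = 0.303091
d₁ = (ln(S/K) + (r−q+σ²/2)T) / (σ√T) = (ln(148.38/169.18) + (0.0303−0.0232+0.2985²/2)·1.031) / 0.303091 = (-0.131187 + 0.053252) / 0.303091 = -0.257132
d₂ = d₁ − σ√T = -0.257132 − 0.303091 = -0.560223
e^{−rT} = 0.969244
e^{−qT} = 0.976365
N(d₁) = 0.398539,  N(d₂) = 0.287664
Call price V = S·e^{−qT}·N(d₁) − K·e^{−rT}·N(d₂) = 57.737475 − 47.170120 = 10.567355
Δ = e^{−qT}·N(d₁) = 0.389119

price = 10.567355
Δ = 0.389119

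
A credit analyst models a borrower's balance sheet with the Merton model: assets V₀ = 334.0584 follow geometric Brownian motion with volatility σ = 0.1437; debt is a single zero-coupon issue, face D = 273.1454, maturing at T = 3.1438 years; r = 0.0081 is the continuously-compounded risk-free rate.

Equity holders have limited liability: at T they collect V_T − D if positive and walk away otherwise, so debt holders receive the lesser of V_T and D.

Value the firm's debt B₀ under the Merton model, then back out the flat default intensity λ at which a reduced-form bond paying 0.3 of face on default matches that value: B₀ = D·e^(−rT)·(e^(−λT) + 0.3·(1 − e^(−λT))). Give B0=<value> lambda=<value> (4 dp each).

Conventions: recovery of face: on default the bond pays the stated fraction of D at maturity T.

B0=258.5440 lambda=0.0135

Work the structural quantities from V₀ = 334.0584 against face 273.1454:
d₁ = [ln(V₀/D) + (r + σ²/2)T] / (σ√T)
   = [ln(334.0584/273.1454) + (0.0081 + 0.5·0.1437²)·3.1438] / (0.1437·√3.1438)
   = [0.201312 + 0.057924] / 0.254791 = 1.017444
d₂ = d₁ − σ√T = 1.017444 − 0.254791 = 0.762653
N(d₁) = 0.845529,  N(d₂) = 0.777165,  e^(−rT) = 0.974857
E₀ = V₀·N(d₁) − D·e^(−rT)·N(d₂)
   = 334.0584·0.845529 − 273.1454·0.974857·0.777165 = 75.514425
B₀ = V₀ − E₀ = 334.0584 − 75.514425 = 258.543975
e^(−λT) = (B₀·e^(rT)/D − 0.3)/(1 − 0.3) = (258.5440·1.025792/273.1454 − 0.3)/0.7 = 0.95850933
λ = −ln(0.95850933)/3.1438 = 0.013479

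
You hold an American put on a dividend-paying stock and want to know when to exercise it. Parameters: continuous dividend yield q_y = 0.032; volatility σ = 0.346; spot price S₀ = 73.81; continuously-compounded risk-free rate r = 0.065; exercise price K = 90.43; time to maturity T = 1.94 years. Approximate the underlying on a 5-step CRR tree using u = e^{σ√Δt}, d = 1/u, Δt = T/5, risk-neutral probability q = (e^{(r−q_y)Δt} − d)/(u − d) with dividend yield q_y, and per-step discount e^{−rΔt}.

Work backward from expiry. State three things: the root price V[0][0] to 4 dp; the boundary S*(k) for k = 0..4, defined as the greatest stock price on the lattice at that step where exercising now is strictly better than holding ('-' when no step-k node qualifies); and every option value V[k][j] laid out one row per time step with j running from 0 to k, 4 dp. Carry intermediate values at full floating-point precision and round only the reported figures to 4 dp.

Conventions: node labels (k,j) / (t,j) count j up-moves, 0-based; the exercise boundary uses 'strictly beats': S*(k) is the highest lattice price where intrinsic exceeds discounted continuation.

price = 21.4215
boundary = - 59.4997 47.9640 59.4997 73.8100
tree:
21.4215
30.9303 12.1031
42.4660 19.7456 4.3391
51.7653 30.9303 8.4921 0.0000
59.2616 42.4660 16.6200 0.0000 0.0000
65.3045 51.7653 30.9303 0.0000 0.0000 0.0000

Δt=0.38800  u=1.24051  d=0.80612  q=0.47599  discount=0.97510
step 5 (expiry): payoffs max(K−S,0) = 65.3045 51.7653 30.9303 0.0000 0.0000 0.0000
step 4: (k=4,j=0): S=31.1684, K−S=59.2616, hold=57.3940 ⇒ V=59.2616 exercise | (k=4,j=1): S=47.9640, K−S=42.4660, hold=40.8058 ⇒ V=42.4660 exercise | (k=4,j=2): S=73.8100, K−S=16.6200, hold=15.8040 ⇒ V=16.6200 exercise | (k=4,j=3): S=113.5835, K−S=0.0000, hold=0.0000 ⇒ V=0.0000 continue | (k=4,j=4): S=174.7896, K−S=0.0000, hold=0.0000 ⇒ V=0.0000 continue  boundary S*=73.8100
step 3: (k=3,j=0): S=38.6647, K−S=51.7653, hold=49.9902 ⇒ V=51.7653 exercise | (k=3,j=1): S=59.4997, K−S=30.9303, hold=29.4123 ⇒ V=30.9303 exercise | (k=3,j=2): S=91.5620, K−S=0.0000, hold=8.4921 ⇒ V=8.4921 continue | (k=3,j=3): S=140.9015, K−S=0.0000, hold=0.0000 ⇒ V=0.0000 continue  boundary S*=59.4997
step 2: (k=2,j=0): S=47.9640, K−S=42.4660, hold=40.8058 ⇒ V=42.4660 exercise | (k=2,j=1): S=73.8100, K−S=16.6200, hold=19.7456 ⇒ V=19.7456 continue | (k=2,j=2): S=113.5835, K−S=0.0000, hold=4.3391 ⇒ V=4.3391 continue  boundary S*=47.9640
step 1: (k=1,j=0): S=59.4997, K−S=30.9303, hold=30.8630 ⇒ V=30.9303 exercise | (k=1,j=1): S=91.5620, K−S=0.0000, hold=12.1031 ⇒ V=12.1031 continue  boundary S*=59.4997
step 0: (k=0,j=0): S=73.8100, K−S=16.6200, hold=21.4215 ⇒ V=21.4215 continue  boundary S*=-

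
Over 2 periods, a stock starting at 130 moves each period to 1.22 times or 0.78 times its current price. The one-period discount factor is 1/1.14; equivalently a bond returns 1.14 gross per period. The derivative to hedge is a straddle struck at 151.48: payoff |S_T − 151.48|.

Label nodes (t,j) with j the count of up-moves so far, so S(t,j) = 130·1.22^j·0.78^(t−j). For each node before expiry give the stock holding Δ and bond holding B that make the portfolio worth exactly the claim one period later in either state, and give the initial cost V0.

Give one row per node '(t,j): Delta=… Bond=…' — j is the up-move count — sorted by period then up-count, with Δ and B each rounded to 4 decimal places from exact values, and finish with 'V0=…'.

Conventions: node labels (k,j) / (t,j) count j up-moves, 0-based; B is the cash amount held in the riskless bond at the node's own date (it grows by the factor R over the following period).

The replicating-portfolio and risk-neutral prices coincide; use p* = (1.14−0.78)/(1.22−0.78) = 0.8182 for the latter.
At maturity the claim pays: V(2,0)=72.3880, V(2,1)=27.7720, V(2,2)=42.0120
Node (1,0) S=101.4000: V=(p*·27.7720+(1−p*)·72.3880)/1.14=31.4772; Δ=(27.7720−72.3880)/(123.7080−79.0920)=-1.0000; B=V−Δ·S=132.8772
Node (1,1) S=158.6000: V=(p*·42.0120+(1−p*)·27.7720)/1.14=34.5815; Δ=(42.0120−27.7720)/(193.4920−123.7080)=0.2041; B=V−Δ·S=2.2179
Node (0,0) S=130.0000: V=(p*·34.5815+(1−p*)·31.4772)/1.14=29.8395; Δ=(34.5815−31.4772)/(158.6000−101.4000)=0.0543; B=V−Δ·S=22.7843
Check: Δ(0,0)·S0 + B(0,0) = 29.8395 = V0.

(0,0): Delta=0.0543 Bond=22.7843
(1,0): Delta=-1.0000 Bond=132.8772
(1,1): Delta=0.2041 Bond=2.2179
V0=29.8395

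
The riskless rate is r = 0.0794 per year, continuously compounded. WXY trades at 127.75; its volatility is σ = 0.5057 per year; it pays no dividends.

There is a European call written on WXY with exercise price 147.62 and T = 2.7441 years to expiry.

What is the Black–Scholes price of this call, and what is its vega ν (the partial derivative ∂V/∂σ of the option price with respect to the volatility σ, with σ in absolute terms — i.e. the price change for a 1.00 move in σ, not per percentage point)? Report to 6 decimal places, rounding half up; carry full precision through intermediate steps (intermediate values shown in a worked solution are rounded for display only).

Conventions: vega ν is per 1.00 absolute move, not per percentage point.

σ√T = 0.5057·√2.7441 = 0.837708
d₁ = (ln(S/K) + (r+σ²/2)T) / (σ√T) = (ln(127.75/147.62) + (0.0794+0.5057²/2)·2.7441) / 0.837708 = (-0.144566 + 0.568759) / 0.837708 = 0.506373
d₂ = d₁ − σ√T = 0.506373 − 0.837708 = -0.331335
e^{−rT} = 0.804221
N(d₁) = 0.693703,  N(d₂) = 0.370196
Call price V = S·N(d₁) − K·e^{−rT}·N(d₂) = 88.620514 − 43.949275 = 44.671239
φ(d₁) = (1/√(2π))·e^{−d₁²/2} = 0.350938
ν = S·φ(d₁)·√T = 74.266232

price = 44.671239
ν = 74.266232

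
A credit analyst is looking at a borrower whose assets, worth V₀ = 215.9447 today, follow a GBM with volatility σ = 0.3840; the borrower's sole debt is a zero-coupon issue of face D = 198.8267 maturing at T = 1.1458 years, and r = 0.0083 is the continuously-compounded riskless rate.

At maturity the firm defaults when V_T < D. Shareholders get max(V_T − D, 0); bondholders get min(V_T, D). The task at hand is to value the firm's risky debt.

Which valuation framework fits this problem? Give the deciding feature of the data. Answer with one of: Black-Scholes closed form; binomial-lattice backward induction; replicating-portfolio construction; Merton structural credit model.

Key observation: the asked-for credit quantity lives on the firm's capital structure — asset value, asset volatility, debt face 198.8267 — which is the structural model's domain.

framework: Merton structural credit model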